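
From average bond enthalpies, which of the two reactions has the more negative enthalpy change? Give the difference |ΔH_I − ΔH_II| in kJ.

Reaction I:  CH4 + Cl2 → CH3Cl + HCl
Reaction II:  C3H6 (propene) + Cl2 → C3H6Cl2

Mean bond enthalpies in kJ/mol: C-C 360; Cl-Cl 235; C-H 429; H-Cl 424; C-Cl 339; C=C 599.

Reaction II, by 105 kJ

Reaction I:
  Bonds broken (reactants):
    C-H: 4 × 429 = 1716
    Cl-Cl: 1 × 235 = 235
    Σ(broken) = 1951 kJ
  Bonds formed (products):
    C-Cl: 1 × 339 = 339
    C-H: 3 × 429 = 1287
    H-Cl: 1 × 424 = 424
    Σ(formed) = 2050 kJ
  ΔH_I = 1951 − 2050 = −99 kJ
Reaction II:
  Bonds broken (reactants):
    C-C: 1 × 360 = 360
    C-H: 6 × 429 = 2574
    C=C: 1 × 599 = 599
    Cl-Cl: 1 × 235 = 235
    Σ(broken) = 3768 kJ
  Bonds formed (products):
    C-C: 2 × 360 = 720
    C-Cl: 2 × 339 = 678
    C-H: 6 × 429 = 2574
    Σ(formed) = 3972 kJ
  ΔH_II = 3768 − 3972 = −204 kJ
ΔH_I − ΔH_II = +105 kJ, so reaction II has the more negative ΔH; |ΔH_I − ΔH_II| = 105 kJ.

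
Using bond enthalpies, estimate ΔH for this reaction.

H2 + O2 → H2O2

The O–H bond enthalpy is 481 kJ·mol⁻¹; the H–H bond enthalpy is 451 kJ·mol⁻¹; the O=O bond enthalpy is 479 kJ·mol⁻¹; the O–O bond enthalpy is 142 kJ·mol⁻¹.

Bonds broken (reactants):
  H–H: 1 × 451 = 451
  O=O: 1 × 479 = 479
  Σ(broken) = 930 kJ
Bonds formed (products):
  O–H: 2 × 481 = 962
  O–O: 1 × 142 = 142
  Σ(formed) = 1104 kJ
ΔH = Σ(broken) − Σ(formed) = 930 − 1104 = −174 kJ

ΔH ≈ −174 kJ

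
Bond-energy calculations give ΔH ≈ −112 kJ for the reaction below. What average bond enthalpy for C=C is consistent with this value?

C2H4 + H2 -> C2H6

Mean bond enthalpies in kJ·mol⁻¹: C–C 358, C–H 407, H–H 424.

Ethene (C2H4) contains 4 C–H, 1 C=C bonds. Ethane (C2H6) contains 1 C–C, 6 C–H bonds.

D(C=C) ≈ 636 kJ/mol

Let D be the C=C bond energy.
Σ(broken) = 4×407 + 1×D + 1×424 = 2052 + D
Σ(formed) = 1×358 + 6×407 = 2800
ΔH = Σ(broken) − Σ(formed) = (2052 + D) − (2800) = −748 + D
Setting this equal to −112 kJ gives D = 636 kJ/mol.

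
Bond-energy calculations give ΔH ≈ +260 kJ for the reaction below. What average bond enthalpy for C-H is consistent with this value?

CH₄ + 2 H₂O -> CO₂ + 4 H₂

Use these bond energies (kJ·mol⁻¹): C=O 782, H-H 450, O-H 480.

D(C-H) ≈ 426 kJ/mol

Let D be the C-H bond energy.
Σ(broken) = 4×D + 4×480 = 1920 + 4D
Σ(formed) = 2×782 + 4×450 = 3364
ΔH = Σ(broken) − Σ(formed) = (1920 + 4D) − (3364) = −1444 + 4D
Setting this equal to +260 kJ gives 4D = 1704, so D = 426 kJ/mol.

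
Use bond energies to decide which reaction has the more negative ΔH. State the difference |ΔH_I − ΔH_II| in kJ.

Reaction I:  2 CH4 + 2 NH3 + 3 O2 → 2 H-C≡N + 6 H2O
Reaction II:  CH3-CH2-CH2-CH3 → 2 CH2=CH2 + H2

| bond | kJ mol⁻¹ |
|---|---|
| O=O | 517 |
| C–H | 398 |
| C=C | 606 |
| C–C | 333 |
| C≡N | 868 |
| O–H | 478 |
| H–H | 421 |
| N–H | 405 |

Reaction I:
  Bonds broken (reactants):
    C–H: 8 × 398 = 3184
    N–H: 6 × 405 = 2430
    O=O: 3 × 517 = 1551
    Σ(broken) = 7165 kJ
  Bonds formed (products):
    C≡N: 2 × 868 = 1736
    C–H: 2 × 398 = 796
    O–H: 12 × 478 = 5736
    Σ(formed) = 8268 kJ
  ΔH_I = 7165 − 8268 = −1103 kJ
Reaction II:
  Bonds broken (reactants):
    C–C: 3 × 333 = 999
    C–H: 10 × 398 = 3980
    Σ(broken) = 4979 kJ
  Bonds formed (products):
    C–H: 8 × 398 = 3184
    C=C: 2 × 606 = 1212
    H–H: 1 × 421 = 421
    Σ(formed) = 4817 kJ
  ΔH_II = 4979 − 4817 = +162 kJ
ΔH_I − ΔH_II = −1265 kJ, so reaction I has the more negative ΔH; |ΔH_I − ΔH_II| = 1265 kJ.

Reaction I, by 1265 kJ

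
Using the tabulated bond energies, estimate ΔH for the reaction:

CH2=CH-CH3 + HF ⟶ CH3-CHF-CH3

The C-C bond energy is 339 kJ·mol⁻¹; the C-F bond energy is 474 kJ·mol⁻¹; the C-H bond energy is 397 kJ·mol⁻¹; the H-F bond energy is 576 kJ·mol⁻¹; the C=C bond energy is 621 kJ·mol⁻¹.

ΔH ≈ −13 kJ

Bonds broken (reactants):
  C-C: 1 × 339 = 339
  C-H: 6 × 397 = 2382
  C=C: 1 × 621 = 621
  H-F: 1 × 576 = 576
  Σ(broken) = 3918 kJ
Bonds formed (products):
  C-C: 2 × 339 = 678
  C-F: 1 × 474 = 474
  C-H: 7 × 397 = 2779
  Σ(formed) = 3931 kJ
ΔH = Σ(broken) − Σ(formed) = 3918 − 3931 = −13 kJ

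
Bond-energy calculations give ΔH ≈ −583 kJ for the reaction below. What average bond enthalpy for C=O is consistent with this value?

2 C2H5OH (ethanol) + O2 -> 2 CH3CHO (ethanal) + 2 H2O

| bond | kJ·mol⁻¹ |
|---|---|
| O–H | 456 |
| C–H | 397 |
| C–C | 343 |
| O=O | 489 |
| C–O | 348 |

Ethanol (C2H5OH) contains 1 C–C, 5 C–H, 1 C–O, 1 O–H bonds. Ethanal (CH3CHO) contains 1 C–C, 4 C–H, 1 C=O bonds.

D(C=O) ≈ 825 kJ/mol

Let D be the C=O bond energy.
Σ(broken) = 2×343 + 10×397 + 2×348 + 2×456 + 1×489 = 6753
Σ(formed) = 2×343 + 8×397 + 2×D + 4×456 = 5686 + 2D
ΔH = Σ(broken) − Σ(formed) = (6753) − (5686 + 2D) = +1067 − 2D
Setting this equal to −583 kJ gives 2D = 1650, so D = 825 kJ/mol.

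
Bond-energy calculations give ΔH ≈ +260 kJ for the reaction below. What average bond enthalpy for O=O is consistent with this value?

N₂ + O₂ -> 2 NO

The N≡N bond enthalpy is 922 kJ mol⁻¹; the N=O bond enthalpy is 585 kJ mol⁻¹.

D(O=O) ≈ 508 kJ/mol

Let D be the O=O bond energy.
Σ(broken) = 1×922 + 1×D = 922 + D
Σ(formed) = 2×585 = 1170
ΔH = Σ(broken) − Σ(formed) = (922 + D) − (1170) = −248 + D
Setting this equal to +260 kJ gives D = 508 kJ/mol.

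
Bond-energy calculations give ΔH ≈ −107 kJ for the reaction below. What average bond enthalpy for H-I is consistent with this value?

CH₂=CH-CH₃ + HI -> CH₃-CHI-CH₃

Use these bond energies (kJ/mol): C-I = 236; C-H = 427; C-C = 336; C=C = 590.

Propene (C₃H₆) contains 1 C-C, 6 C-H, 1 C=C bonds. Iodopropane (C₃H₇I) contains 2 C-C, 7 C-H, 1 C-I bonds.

D(H-I) ≈ 302 kJ/mol

Let D be the H-I bond energy.
Σ(broken) = 1×336 + 6×427 + 1×590 + 1×D = 3488 + D
Σ(formed) = 2×336 + 7×427 + 1×236 = 3897
ΔH = Σ(broken) − Σ(formed) = (3488 + D) − (3897) = −409 + D
Setting this equal to −107 kJ gives D = 302 kJ/mol.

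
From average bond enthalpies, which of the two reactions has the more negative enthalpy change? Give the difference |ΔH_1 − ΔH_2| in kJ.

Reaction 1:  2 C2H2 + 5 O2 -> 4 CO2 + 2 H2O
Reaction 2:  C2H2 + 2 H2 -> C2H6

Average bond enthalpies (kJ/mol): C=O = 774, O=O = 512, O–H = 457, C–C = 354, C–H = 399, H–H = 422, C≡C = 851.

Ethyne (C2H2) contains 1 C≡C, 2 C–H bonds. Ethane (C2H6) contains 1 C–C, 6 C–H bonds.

Reaction 1:
  Bonds broken (reactants):
    C≡C: 2 × 851 = 1702
    C–H: 4 × 399 = 1596
    O=O: 5 × 512 = 2560
    Σ(broken) = 5858 kJ
  Bonds formed (products):
    C=O: 8 × 774 = 6192
    O–H: 4 × 457 = 1828
    Σ(formed) = 8020 kJ
  ΔH_1 = 5858 − 8020 = −2162 kJ
Reaction 2:
  Bonds broken (reactants):
    C≡C: 1 × 851 = 851
    C–H: 2 × 399 = 798
    H–H: 2 × 422 = 844
    Σ(broken) = 2493 kJ
  Bonds formed (products):
    C–C: 1 × 354 = 354
    C–H: 6 × 399 = 2394
    Σ(formed) = 2748 kJ
  ΔH_2 = 2493 − 2748 = −255 kJ
ΔH_1 − ΔH_2 = −1907 kJ, so reaction 1 has the more negative ΔH; |ΔH_1 − ΔH_2| = 1907 kJ.

Reaction 1, by 1907 kJ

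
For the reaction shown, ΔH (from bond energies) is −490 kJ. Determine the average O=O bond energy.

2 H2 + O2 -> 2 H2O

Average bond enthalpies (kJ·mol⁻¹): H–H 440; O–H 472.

Let D be the O=O bond energy.
Σ(broken) = 2×440 + 1×D = 880 + D
Σ(formed) = 4×472 = 1888
ΔH = Σ(broken) − Σ(formed) = (880 + D) − (1888) = −1008 + D
Setting this equal to −490 kJ gives D = 518 kJ/mol.

D(O=O) ≈ 518 kJ/mol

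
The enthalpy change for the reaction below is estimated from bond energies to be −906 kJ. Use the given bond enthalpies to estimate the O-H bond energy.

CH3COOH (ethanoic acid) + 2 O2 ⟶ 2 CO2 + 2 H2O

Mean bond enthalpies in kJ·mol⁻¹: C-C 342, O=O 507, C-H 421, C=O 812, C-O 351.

D(O-H) ≈ 480 kJ/mol

Let D be the O-H bond energy.
Σ(broken) = 1×342 + 3×421 + 1×351 + 1×812 + 1×D + 2×507 = 3782 + D
Σ(formed) = 4×812 + 4×D = 3248 + 4D
ΔH = Σ(broken) − Σ(formed) = (3782 + D) − (3248 + 4D) = +534 − 3D
Setting this equal to −906 kJ gives 3D = 1440, so D = 480 kJ/mol.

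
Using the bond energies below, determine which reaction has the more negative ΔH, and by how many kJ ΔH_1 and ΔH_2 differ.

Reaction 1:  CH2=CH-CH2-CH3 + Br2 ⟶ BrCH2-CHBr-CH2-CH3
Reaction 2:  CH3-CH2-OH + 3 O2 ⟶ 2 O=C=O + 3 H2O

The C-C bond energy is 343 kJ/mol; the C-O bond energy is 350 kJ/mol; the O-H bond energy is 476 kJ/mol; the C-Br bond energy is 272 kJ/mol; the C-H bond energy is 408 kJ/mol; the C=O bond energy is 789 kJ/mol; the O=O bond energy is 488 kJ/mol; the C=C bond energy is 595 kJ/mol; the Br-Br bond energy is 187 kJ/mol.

Reaction 1:
  Bonds broken (reactants):
    Br-Br: 1 × 187 = 187
    C-C: 2 × 343 = 686
    C-H: 8 × 408 = 3264
    C=C: 1 × 595 = 595
    Σ(broken) = 4732 kJ
  Bonds formed (products):
    C-Br: 2 × 272 = 544
    C-C: 3 × 343 = 1029
    C-H: 8 × 408 = 3264
    Σ(formed) = 4837 kJ
  ΔH_1 = 4732 − 4837 = −105 kJ
Reaction 2:
  Bonds broken (reactants):
    C-C: 1 × 343 = 343
    C-H: 5 × 408 = 2040
    C-O: 1 × 350 = 350
    O-H: 1 × 476 = 476
    O=O: 3 × 488 = 1464
    Σ(broken) = 4673 kJ
  Bonds formed (products):
    C=O: 4 × 789 = 3156
    O-H: 6 × 476 = 2856
    Σ(formed) = 6012 kJ
  ΔH_2 = 4673 − 6012 = −1339 kJ
ΔH_1 − ΔH_2 = +1234 kJ, so reaction 2 has the more negative ΔH; |ΔH_1 − ΔH_2| = 1234 kJ.

Reaction 2, by 1234 kJ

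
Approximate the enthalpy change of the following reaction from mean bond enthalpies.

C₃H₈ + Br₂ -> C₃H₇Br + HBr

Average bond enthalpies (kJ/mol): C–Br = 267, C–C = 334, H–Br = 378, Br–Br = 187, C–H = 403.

ΔH ≈ −55 kJ

Bonds broken (reactants):
  Br–Br: 1 × 187 = 187
  C–C: 2 × 334 = 668
  C–H: 8 × 403 = 3224
  Σ(broken) = 4079 kJ
Bonds formed (products):
  C–Br: 1 × 267 = 267
  C–C: 2 × 334 = 668
  C–H: 7 × 403 = 2821
  H–Br: 1 × 378 = 378
  Σ(formed) = 4134 kJ
ΔH = Σ(broken) − Σ(formed) = 4079 − 4134 = −55 kJ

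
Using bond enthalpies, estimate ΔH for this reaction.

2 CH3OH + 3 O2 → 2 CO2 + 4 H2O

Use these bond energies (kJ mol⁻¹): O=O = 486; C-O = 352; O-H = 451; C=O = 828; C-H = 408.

Bonds broken (reactants):
  C-H: 6 × 408 = 2448
  C-O: 2 × 352 = 704
  O-H: 2 × 451 = 902
  O=O: 3 × 486 = 1458
  Σ(broken) = 5512 kJ
Bonds formed (products):
  C=O: 4 × 828 = 3312
  O-H: 8 × 451 = 3608
  Σ(formed) = 6920 kJ
ΔH = Σ(broken) − Σ(formed) = 5512 − 6920 = −1408 kJ

ΔH ≈ −1408 kJ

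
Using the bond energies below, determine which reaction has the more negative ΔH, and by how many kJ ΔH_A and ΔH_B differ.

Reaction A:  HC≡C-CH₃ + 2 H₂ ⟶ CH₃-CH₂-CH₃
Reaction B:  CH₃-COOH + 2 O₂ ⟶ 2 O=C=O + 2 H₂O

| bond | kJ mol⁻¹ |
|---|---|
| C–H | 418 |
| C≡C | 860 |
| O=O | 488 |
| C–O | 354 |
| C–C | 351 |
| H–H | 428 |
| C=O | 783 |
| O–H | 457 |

Reaction A:
  Bonds broken (reactants):
    C≡C: 1 × 860 = 860
    C–C: 1 × 351 = 351
    C–H: 4 × 418 = 1672
    H–H: 2 × 428 = 856
    Σ(broken) = 3739 kJ
  Bonds formed (products):
    C–C: 2 × 351 = 702
    C–H: 8 × 418 = 3344
    Σ(formed) = 4046 kJ
  ΔH_A = 3739 − 4046 = −307 kJ
Reaction B:
  Bonds broken (reactants):
    C–C: 1 × 351 = 351
    C–H: 3 × 418 = 1254
    C–O: 1 × 354 = 354
    C=O: 1 × 783 = 783
    O–H: 1 × 457 = 457
    O=O: 2 × 488 = 976
    Σ(broken) = 4175 kJ
  Bonds formed (products):
    C=O: 4 × 783 = 3132
    O–H: 4 × 457 = 1828
    Σ(formed) = 4960 kJ
  ΔH_B = 4175 − 4960 = −785 kJ
ΔH_A − ΔH_B = +478 kJ, so reaction B has the more negative ΔH; |ΔH_A − ΔH_B| = 478 kJ.

Reaction B, by 478 kJ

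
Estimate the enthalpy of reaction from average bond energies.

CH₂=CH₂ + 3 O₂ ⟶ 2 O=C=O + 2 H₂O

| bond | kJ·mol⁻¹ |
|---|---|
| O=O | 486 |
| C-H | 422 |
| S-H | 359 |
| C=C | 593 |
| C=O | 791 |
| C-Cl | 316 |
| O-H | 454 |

Bonds broken (reactants):
  C-H: 4 × 422 = 1688
  C=C: 1 × 593 = 593
  O=O: 3 × 486 = 1458
  Σ(broken) = 3739 kJ
Bonds formed (products):
  C=O: 4 × 791 = 3164
  O-H: 4 × 454 = 1816
  Σ(formed) = 4980 kJ
ΔH = Σ(broken) − Σ(formed) = 3739 − 4980 = −1241 kJ

ΔH ≈ −1241 kJ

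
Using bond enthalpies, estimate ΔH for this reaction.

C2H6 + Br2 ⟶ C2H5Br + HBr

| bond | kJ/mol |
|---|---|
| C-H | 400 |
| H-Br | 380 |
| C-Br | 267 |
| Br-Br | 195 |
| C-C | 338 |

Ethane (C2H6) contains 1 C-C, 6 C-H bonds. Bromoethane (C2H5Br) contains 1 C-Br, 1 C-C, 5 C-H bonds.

ΔH ≈ −52 kJ

Bonds broken (reactants):
  Br-Br: 1 × 195 = 195
  C-C: 1 × 338 = 338
  C-H: 6 × 400 = 2400
  Σ(broken) = 2933 kJ
Bonds formed (products):
  C-Br: 1 × 267 = 267
  C-C: 1 × 338 = 338
  C-H: 5 × 400 = 2000
  H-Br: 1 × 380 = 380
  Σ(formed) = 2985 kJ
ΔH = Σ(broken) − Σ(formed) = 2933 − 2985 = −52 kJ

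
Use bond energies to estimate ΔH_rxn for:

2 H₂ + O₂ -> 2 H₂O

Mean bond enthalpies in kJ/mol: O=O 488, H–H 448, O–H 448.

Bonds broken (reactants):
  H–H: 2 × 448 = 896
  O=O: 1 × 488 = 488
  Σ(broken) = 1384 kJ
Bonds formed (products):
  O–H: 4 × 448 = 1792
  Σ(formed) = 1792 kJ
ΔH = Σ(broken) − Σ(formed) = 1384 − 1792 = −408 kJ

ΔH ≈ −408 kJ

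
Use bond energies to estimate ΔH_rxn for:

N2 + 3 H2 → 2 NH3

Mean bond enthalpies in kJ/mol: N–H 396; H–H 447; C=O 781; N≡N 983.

ΔH ≈ −52 kJ

Bonds broken (reactants):
  H–H: 3 × 447 = 1341
  N≡N: 1 × 983 = 983
  Σ(broken) = 2324 kJ
Bonds formed (products):
  N–H: 6 × 396 = 2376
  Σ(formed) = 2376 kJ
ΔH = Σ(broken) − Σ(formed) = 2324 − 2376 = −52 kJ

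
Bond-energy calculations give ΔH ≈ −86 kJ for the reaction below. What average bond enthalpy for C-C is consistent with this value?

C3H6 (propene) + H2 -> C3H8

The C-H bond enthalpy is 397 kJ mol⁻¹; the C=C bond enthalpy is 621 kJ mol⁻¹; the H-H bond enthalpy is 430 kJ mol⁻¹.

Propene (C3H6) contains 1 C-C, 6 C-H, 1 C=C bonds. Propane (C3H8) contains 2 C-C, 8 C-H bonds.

D(C-C) ≈ 343 kJ/mol

Let D be the C-C bond energy.
Σ(broken) = 1×D + 6×397 + 1×621 + 1×430 = 3433 + D
Σ(formed) = 2×D + 8×397 = 3176 + 2D
ΔH = Σ(broken) − Σ(formed) = (3433 + D) − (3176 + 2D) = +257 − D
Setting this equal to −86 kJ gives D = 343 kJ/mol.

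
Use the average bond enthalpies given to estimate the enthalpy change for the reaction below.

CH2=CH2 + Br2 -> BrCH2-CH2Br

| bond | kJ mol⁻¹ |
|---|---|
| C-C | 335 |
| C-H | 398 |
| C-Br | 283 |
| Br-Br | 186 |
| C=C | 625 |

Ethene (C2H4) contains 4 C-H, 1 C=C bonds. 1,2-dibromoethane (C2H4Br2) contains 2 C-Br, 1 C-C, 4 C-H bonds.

Bonds broken (reactants):
  Br-Br: 1 × 186 = 186
  C-H: 4 × 398 = 1592
  C=C: 1 × 625 = 625
  Σ(broken) = 2403 kJ
Bonds formed (products):
  C-Br: 2 × 283 = 566
  C-C: 1 × 335 = 335
  C-H: 4 × 398 = 1592
  Σ(formed) = 2493 kJ
ΔH = Σ(broken) − Σ(formed) = 2403 − 2493 = −90 kJ

ΔH ≈ −90 kJ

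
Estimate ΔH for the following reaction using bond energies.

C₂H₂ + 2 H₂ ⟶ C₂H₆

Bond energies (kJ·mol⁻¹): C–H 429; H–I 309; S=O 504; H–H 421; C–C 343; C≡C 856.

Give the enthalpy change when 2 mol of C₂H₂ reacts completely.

ΔH = −722 kJ

Bonds broken (reactants):
  C≡C: 1 × 856 = 856
  C–H: 2 × 429 = 858
  H–H: 2 × 421 = 842
  Σ(broken) = 2556 kJ
Bonds formed (products):
  C–C: 1 × 343 = 343
  C–H: 6 × 429 = 2574
  Σ(formed) = 2917 kJ
ΔH = Σ(broken) − Σ(formed) = 2556 − 2917 = −361 kJ
For 2× the reaction as written: 2 × (−361) = −722 kJ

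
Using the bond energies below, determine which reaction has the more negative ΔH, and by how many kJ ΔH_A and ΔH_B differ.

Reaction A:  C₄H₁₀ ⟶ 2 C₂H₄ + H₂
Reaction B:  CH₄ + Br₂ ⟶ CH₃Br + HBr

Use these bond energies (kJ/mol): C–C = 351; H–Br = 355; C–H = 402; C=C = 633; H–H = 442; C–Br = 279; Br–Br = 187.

Reaction A:
  Bonds broken (reactants):
    C–C: 3 × 351 = 1053
    C–H: 10 × 402 = 4020
    Σ(broken) = 5073 kJ
  Bonds formed (products):
    C–H: 8 × 402 = 3216
    C=C: 2 × 633 = 1266
    H–H: 1 × 442 = 442
    Σ(formed) = 4924 kJ
  ΔH_A = 5073 − 4924 = +149 kJ
Reaction B:
  Bonds broken (reactants):
    Br–Br: 1 × 187 = 187
    C–H: 4 × 402 = 1608
    Σ(broken) = 1795 kJ
  Bonds formed (products):
    C–Br: 1 × 279 = 279
    C–H: 3 × 402 = 1206
    H–Br: 1 × 355 = 355
    Σ(formed) = 1840 kJ
  ΔH_B = 1795 − 1840 = −45 kJ
ΔH_A − ΔH_B = +194 kJ, so reaction B has the more negative ΔH; |ΔH_A − ΔH_B| = 194 kJ.

Reaction B, by 194 kJ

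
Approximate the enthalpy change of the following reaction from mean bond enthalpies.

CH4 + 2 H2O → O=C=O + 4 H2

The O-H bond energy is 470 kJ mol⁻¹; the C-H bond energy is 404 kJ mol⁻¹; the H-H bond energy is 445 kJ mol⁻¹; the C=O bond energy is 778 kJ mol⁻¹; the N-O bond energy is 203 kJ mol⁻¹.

ΔH ≈ +160 kJ

Bonds broken (reactants):
  C-H: 4 × 404 = 1616
  O-H: 4 × 470 = 1880
  Σ(broken) = 3496 kJ
Bonds formed (products):
  C=O: 2 × 778 = 1556
  H-H: 4 × 445 = 1780
  Σ(formed) = 3336 kJ
ΔH = Σ(broken) − Σ(formed) = 3496 − 3336 = +160 kJ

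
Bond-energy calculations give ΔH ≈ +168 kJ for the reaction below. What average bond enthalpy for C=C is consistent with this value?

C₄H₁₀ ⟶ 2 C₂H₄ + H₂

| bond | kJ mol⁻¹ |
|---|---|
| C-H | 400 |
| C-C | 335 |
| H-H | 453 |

D(C=C) ≈ 592 kJ/mol

Let D be the C=C bond energy.
Σ(broken) = 3×335 + 10×400 = 5005
Σ(formed) = 8×400 + 2×D + 1×453 = 3653 + 2D
ΔH = Σ(broken) − Σ(formed) = (5005) − (3653 + 2D) = +1352 − 2D
Setting this equal to +168 kJ gives 2D = 1184, so D = 592 kJ/mol.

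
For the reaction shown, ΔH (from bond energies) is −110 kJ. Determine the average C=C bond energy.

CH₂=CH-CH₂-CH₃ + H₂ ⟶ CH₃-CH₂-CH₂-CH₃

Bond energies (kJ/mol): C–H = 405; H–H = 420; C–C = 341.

D(C=C) ≈ 621 kJ/mol

Let D be the C=C bond energy.
Σ(broken) = 2×341 + 8×405 + 1×D + 1×420 = 4342 + D
Σ(formed) = 3×341 + 10×405 = 5073
ΔH = Σ(broken) − Σ(formed) = (4342 + D) − (5073) = −731 + D
Setting this equal to −110 kJ gives D = 621 kJ/mol.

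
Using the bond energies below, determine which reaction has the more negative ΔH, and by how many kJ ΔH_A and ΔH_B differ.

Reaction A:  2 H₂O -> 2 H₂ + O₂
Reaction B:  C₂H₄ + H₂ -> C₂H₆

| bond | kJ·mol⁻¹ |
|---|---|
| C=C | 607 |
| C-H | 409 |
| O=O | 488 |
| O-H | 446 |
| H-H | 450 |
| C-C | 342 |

Reaction B, by 499 kJ

Reaction A:
  Bonds broken (reactants):
    O-H: 4 × 446 = 1784
    Σ(broken) = 1784 kJ
  Bonds formed (products):
    H-H: 2 × 450 = 900
    O=O: 1 × 488 = 488
    Σ(formed) = 1388 kJ
  ΔH_A = 1784 − 1388 = +396 kJ
Reaction B:
  Bonds broken (reactants):
    C-H: 4 × 409 = 1636
    C=C: 1 × 607 = 607
    H-H: 1 × 450 = 450
    Σ(broken) = 2693 kJ
  Bonds formed (products):
    C-C: 1 × 342 = 342
    C-H: 6 × 409 = 2454
    Σ(formed) = 2796 kJ
  ΔH_B = 2693 − 2796 = −103 kJ
ΔH_A − ΔH_B = +499 kJ, so reaction B has the more negative ΔH; |ΔH_A − ΔH_B| = 499 kJ.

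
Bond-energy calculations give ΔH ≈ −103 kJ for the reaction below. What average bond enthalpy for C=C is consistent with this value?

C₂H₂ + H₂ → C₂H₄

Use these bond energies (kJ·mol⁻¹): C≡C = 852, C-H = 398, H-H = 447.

D(C=C) ≈ 606 kJ/mol

Let D be the C=C bond energy.
Σ(broken) = 1×852 + 2×398 + 1×447 = 2095
Σ(formed) = 4×398 + 1×D = 1592 + D
ΔH = Σ(broken) − Σ(formed) = (2095) − (1592 + D) = +503 − D
Setting this equal to −103 kJ gives D = 606 kJ/mol.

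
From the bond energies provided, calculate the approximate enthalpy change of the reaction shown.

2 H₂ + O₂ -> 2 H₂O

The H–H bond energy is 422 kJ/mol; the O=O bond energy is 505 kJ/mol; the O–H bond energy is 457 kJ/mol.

Bonds broken (reactants):
  H–H: 2 × 422 = 844
  O=O: 1 × 505 = 505
  Σ(broken) = 1349 kJ
Bonds formed (products):
  O–H: 4 × 457 = 1828
  Σ(formed) = 1828 kJ
ΔH = Σ(broken) − Σ(formed) = 1349 − 1828 = −479 kJ

ΔH ≈ −479 kJ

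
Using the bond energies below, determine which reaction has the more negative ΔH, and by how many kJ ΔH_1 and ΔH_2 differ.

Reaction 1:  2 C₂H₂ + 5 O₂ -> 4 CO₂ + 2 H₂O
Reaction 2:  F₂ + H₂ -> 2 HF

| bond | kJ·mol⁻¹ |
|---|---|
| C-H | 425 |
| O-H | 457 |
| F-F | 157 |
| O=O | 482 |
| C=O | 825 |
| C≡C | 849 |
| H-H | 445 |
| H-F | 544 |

Reaction 1:
  Bonds broken (reactants):
    C≡C: 2 × 849 = 1698
    C-H: 4 × 425 = 1700
    O=O: 5 × 482 = 2410
    Σ(broken) = 5808 kJ
  Bonds formed (products):
    C=O: 8 × 825 = 6600
    O-H: 4 × 457 = 1828
    Σ(formed) = 8428 kJ
  ΔH_1 = 5808 − 8428 = −2620 kJ
Reaction 2:
  Bonds broken (reactants):
    F-F: 1 × 157 = 157
    H-H: 1 × 445 = 445
    Σ(broken) = 602 kJ
  Bonds formed (products):
    H-F: 2 × 544 = 1088
    Σ(formed) = 1088 kJ
  ΔH_2 = 602 − 1088 = −486 kJ
ΔH_1 − ΔH_2 = −2134 kJ, so reaction 1 has the more negative ΔH; |ΔH_1 − ΔH_2| = 2134 kJ.

Reaction 1, by 2134 kJ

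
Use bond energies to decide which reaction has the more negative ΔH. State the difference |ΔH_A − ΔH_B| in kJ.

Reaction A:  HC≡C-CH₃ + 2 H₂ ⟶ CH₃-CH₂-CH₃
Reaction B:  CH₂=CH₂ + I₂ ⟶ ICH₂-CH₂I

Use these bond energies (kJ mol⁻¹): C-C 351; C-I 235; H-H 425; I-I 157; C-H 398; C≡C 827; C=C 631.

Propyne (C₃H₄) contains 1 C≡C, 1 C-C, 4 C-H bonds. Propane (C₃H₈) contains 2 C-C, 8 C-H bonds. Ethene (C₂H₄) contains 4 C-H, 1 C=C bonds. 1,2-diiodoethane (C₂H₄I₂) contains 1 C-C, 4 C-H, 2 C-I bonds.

Reaction A:
  Bonds broken (reactants):
    C≡C: 1 × 827 = 827
    C-C: 1 × 351 = 351
    C-H: 4 × 398 = 1592
    H-H: 2 × 425 = 850
    Σ(broken) = 3620 kJ
  Bonds formed (products):
    C-C: 2 × 351 = 702
    C-H: 8 × 398 = 3184
    Σ(formed) = 3886 kJ
  ΔH_A = 3620 − 3886 = −266 kJ
Reaction B:
  Bonds broken (reactants):
    C-H: 4 × 398 = 1592
    C=C: 1 × 631 = 631
    I-I: 1 × 157 = 157
    Σ(broken) = 2380 kJ
  Bonds formed (products):
    C-C: 1 × 351 = 351
    C-H: 4 × 398 = 1592
    C-I: 2 × 235 = 470
    Σ(formed) = 2413 kJ
  ΔH_B = 2380 − 2413 = −33 kJ
ΔH_A − ΔH_B = −233 kJ, so reaction A has the more negative ΔH; |ΔH_A − ΔH_B| = 233 kJ.

Reaction A, by 233 kJ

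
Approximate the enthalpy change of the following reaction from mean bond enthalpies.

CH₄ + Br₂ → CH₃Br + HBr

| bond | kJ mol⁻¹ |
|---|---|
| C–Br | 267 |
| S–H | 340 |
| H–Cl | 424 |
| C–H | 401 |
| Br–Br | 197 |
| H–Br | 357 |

Bonds broken (reactants):
  Br–Br: 1 × 197 = 197
  C–H: 4 × 401 = 1604
  Σ(broken) = 1801 kJ
Bonds formed (products):
  C–Br: 1 × 267 = 267
  C–H: 3 × 401 = 1203
  H–Br: 1 × 357 = 357
  Σ(formed) = 1827 kJ
ΔH = Σ(broken) − Σ(formed) = 1801 − 1827 = −26 kJ

ΔH ≈ −26 kJ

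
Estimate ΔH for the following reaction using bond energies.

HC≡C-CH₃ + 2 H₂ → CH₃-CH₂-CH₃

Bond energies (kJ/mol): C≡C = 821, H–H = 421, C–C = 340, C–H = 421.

ΔH ≈ −361 kJ

Bonds broken (reactants):
  C≡C: 1 × 821 = 821
  C–C: 1 × 340 = 340
  C–H: 4 × 421 = 1684
  H–H: 2 × 421 = 842
  Σ(broken) = 3687 kJ
Bonds formed (products):
  C–C: 2 × 340 = 680
  C–H: 8 × 421 = 3368
  Σ(formed) = 4048 kJ
ΔH = Σ(broken) − Σ(formed) = 3687 − 4048 = −361 kJ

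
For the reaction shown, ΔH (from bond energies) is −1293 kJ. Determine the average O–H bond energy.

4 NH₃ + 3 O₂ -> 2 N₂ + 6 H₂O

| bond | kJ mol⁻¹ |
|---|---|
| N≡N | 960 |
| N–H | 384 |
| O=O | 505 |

Let D be the O–H bond energy.
Σ(broken) = 12×384 + 3×505 = 6123
Σ(formed) = 2×960 + 12×D = 1920 + 12D
ΔH = Σ(broken) − Σ(formed) = (6123) − (1920 + 12D) = +4203 − 12D
Setting this equal to −1293 kJ gives 12D = 5496, so D = 458 kJ/mol.

D(O–H) ≈ 458 kJ/mol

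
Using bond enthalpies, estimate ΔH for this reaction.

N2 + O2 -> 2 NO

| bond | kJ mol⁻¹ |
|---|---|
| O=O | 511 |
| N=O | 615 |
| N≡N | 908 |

ΔH ≈ +189 kJ

Bonds broken (reactants):
  N≡N: 1 × 908 = 908
  O=O: 1 × 511 = 511
  Σ(broken) = 1419 kJ
Bonds formed (products):
  N=O: 2 × 615 = 1230
  Σ(formed) = 1230 kJ
ΔH = Σ(broken) − Σ(formed) = 1419 − 1230 = +189 kJ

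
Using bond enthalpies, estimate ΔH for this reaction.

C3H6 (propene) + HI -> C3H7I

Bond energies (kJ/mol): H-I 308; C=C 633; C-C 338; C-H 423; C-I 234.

ΔH ≈ −54 kJ

Bonds broken (reactants):
  C-C: 1 × 338 = 338
  C-H: 6 × 423 = 2538
  C=C: 1 × 633 = 633
  H-I: 1 × 308 = 308
  Σ(broken) = 3817 kJ
Bonds formed (products):
  C-C: 2 × 338 = 676
  C-H: 7 × 423 = 2961
  C-I: 1 × 234 = 234
  Σ(formed) = 3871 kJ
ΔH = Σ(broken) − Σ(formed) = 3817 − 3871 = −54 kJ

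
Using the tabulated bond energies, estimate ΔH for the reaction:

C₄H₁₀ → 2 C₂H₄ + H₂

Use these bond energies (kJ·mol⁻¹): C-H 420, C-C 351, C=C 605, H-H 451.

ΔH ≈ +232 kJ

Bonds broken (reactants):
  C-C: 3 × 351 = 1053
  C-H: 10 × 420 = 4200
  Σ(broken) = 5253 kJ
Bonds formed (products):
  C-H: 8 × 420 = 3360
  C=C: 2 × 605 = 1210
  H-H: 1 × 451 = 451
  Σ(formed) = 5021 kJ
ΔH = Σ(broken) − Σ(formed) = 5253 − 5021 = +232 kJ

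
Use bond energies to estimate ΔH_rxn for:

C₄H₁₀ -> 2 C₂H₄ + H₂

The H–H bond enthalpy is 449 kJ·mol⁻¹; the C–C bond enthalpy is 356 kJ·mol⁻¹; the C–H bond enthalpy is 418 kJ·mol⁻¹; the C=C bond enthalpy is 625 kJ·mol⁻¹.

Bonds broken (reactants):
  C–C: 3 × 356 = 1068
  C–H: 10 × 418 = 4180
  Σ(broken) = 5248 kJ
Bonds formed (products):
  C–H: 8 × 418 = 3344
  C=C: 2 × 625 = 1250
  H–H: 1 × 449 = 449
  Σ(formed) = 5043 kJ
ΔH = Σ(broken) − Σ(formed) = 5248 − 5043 = +205 kJ

ΔH ≈ +205 kJ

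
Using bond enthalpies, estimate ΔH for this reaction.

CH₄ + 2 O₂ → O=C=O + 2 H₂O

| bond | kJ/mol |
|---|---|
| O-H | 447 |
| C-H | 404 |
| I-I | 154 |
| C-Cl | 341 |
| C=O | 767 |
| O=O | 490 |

ΔH ≈ −726 kJ

Bonds broken (reactants):
  C-H: 4 × 404 = 1616
  O=O: 2 × 490 = 980
  Σ(broken) = 2596 kJ
Bonds formed (products):
  C=O: 2 × 767 = 1534
  O-H: 4 × 447 = 1788
  Σ(formed) = 3322 kJ
ΔH = Σ(broken) − Σ(formed) = 2596 − 3322 = −726 kJ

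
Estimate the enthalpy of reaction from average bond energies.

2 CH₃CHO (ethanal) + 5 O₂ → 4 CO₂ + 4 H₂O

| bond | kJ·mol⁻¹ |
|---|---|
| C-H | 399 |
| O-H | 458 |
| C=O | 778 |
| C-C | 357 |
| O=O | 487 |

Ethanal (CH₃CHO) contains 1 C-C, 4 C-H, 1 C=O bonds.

Bonds broken (reactants):
  C-C: 2 × 357 = 714
  C-H: 8 × 399 = 3192
  C=O: 2 × 778 = 1556
  O=O: 5 × 487 = 2435
  Σ(broken) = 7897 kJ
Bonds formed (products):
  C=O: 8 × 778 = 6224
  O-H: 8 × 458 = 3664
  Σ(formed) = 9888 kJ
ΔH = Σ(broken) − Σ(formed) = 7897 − 9888 = −1991 kJ

ΔH ≈ −1991 kJ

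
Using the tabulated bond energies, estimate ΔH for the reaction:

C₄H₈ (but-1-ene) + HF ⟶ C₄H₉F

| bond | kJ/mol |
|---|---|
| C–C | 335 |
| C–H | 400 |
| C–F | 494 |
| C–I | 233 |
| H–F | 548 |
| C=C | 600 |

Bonds broken (reactants):
  C–C: 2 × 335 = 670
  C–H: 8 × 400 = 3200
  C=C: 1 × 600 = 600
  H–F: 1 × 548 = 548
  Σ(broken) = 5018 kJ
Bonds formed (products):
  C–C: 3 × 335 = 1005
  C–F: 1 × 494 = 494
  C–H: 9 × 400 = 3600
  Σ(formed) = 5099 kJ
ΔH = Σ(broken) − Σ(formed) = 5018 − 5099 = −81 kJ

ΔH ≈ −81 kJ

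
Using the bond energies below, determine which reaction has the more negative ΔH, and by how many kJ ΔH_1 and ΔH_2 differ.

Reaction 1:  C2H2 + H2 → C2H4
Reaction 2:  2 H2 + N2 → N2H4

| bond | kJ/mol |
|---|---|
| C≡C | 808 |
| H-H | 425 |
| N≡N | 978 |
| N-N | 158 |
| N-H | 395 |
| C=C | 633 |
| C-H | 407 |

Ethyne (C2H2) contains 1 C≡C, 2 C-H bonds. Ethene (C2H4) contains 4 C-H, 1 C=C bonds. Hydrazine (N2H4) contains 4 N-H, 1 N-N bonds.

Reaction 1:
  Bonds broken (reactants):
    C≡C: 1 × 808 = 808
    C-H: 2 × 407 = 814
    H-H: 1 × 425 = 425
    Σ(broken) = 2047 kJ
  Bonds formed (products):
    C-H: 4 × 407 = 1628
    C=C: 1 × 633 = 633
    Σ(formed) = 2261 kJ
  ΔH_1 = 2047 − 2261 = −214 kJ
Reaction 2:
  Bonds broken (reactants):
    H-H: 2 × 425 = 850
    N≡N: 1 × 978 = 978
    Σ(broken) = 1828 kJ
  Bonds formed (products):
    N-H: 4 × 395 = 1580
    N-N: 1 × 158 = 158
    Σ(formed) = 1738 kJ
  ΔH_2 = 1828 − 1738 = +90 kJ
ΔH_1 − ΔH_2 = −304 kJ, so reaction 1 has the more negative ΔH; |ΔH_1 − ΔH_2| = 304 kJ.

Reaction 1, by 304 kJ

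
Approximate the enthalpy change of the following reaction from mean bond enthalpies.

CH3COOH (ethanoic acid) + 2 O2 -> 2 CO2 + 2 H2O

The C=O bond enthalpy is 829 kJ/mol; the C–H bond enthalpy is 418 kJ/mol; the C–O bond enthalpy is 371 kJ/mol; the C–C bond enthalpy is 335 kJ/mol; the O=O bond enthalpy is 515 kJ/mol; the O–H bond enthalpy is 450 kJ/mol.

Bonds broken (reactants):
  C–C: 1 × 335 = 335
  C–H: 3 × 418 = 1254
  C–O: 1 × 371 = 371
  C=O: 1 × 829 = 829
  O–H: 1 × 450 = 450
  O=O: 2 × 515 = 1030
  Σ(broken) = 4269 kJ
Bonds formed (products):
  C=O: 4 × 829 = 3316
  O–H: 4 × 450 = 1800
  Σ(formed) = 5116 kJ
ΔH = Σ(broken) − Σ(formed) = 4269 − 5116 = −847 kJ

ΔH ≈ −847 kJ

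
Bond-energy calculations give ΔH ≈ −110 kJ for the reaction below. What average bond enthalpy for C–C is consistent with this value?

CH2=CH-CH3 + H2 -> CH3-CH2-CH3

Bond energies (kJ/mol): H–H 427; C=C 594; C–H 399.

D(C–C) ≈ 333 kJ/mol

Let D be the C–C bond energy.
Σ(broken) = 1×D + 6×399 + 1×594 + 1×427 = 3415 + D
Σ(formed) = 2×D + 8×399 = 3192 + 2D
ΔH = Σ(broken) − Σ(formed) = (3415 + D) − (3192 + 2D) = +223 − D
Setting this equal to −110 kJ gives D = 333 kJ/mol.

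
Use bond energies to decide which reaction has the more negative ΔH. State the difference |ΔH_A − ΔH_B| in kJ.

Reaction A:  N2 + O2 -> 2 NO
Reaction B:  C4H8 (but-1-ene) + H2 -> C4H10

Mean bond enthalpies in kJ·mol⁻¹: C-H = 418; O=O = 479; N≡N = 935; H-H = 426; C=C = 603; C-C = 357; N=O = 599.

Reaction B, by 380 kJ

Reaction A:
  Bonds broken (reactants):
    N≡N: 1 × 935 = 935
    O=O: 1 × 479 = 479
    Σ(broken) = 1414 kJ
  Bonds formed (products):
    N=O: 2 × 599 = 1198
    Σ(formed) = 1198 kJ
  ΔH_A = 1414 − 1198 = +216 kJ
Reaction B:
  Bonds broken (reactants):
    C-C: 2 × 357 = 714
    C-H: 8 × 418 = 3344
    C=C: 1 × 603 = 603
    H-H: 1 × 426 = 426
    Σ(broken) = 5087 kJ
  Bonds formed (products):
    C-C: 3 × 357 = 1071
    C-H: 10 × 418 = 4180
    Σ(formed) = 5251 kJ
  ΔH_B = 5087 − 5251 = −164 kJ
ΔH_A − ΔH_B = +380 kJ, so reaction B has the more negative ΔH; |ΔH_A − ΔH_B| = 380 kJ.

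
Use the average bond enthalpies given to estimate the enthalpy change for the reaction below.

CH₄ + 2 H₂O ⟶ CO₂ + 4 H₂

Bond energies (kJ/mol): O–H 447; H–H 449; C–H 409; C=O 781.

Bonds broken (reactants):
  C–H: 4 × 409 = 1636
  O–H: 4 × 447 = 1788
  Σ(broken) = 3424 kJ
Bonds formed (products):
  C=O: 2 × 781 = 1562
  H–H: 4 × 449 = 1796
  Σ(formed) = 3358 kJ
ΔH = Σ(broken) − Σ(formed) = 3424 − 3358 = +66 kJ

ΔH ≈ +66 kJ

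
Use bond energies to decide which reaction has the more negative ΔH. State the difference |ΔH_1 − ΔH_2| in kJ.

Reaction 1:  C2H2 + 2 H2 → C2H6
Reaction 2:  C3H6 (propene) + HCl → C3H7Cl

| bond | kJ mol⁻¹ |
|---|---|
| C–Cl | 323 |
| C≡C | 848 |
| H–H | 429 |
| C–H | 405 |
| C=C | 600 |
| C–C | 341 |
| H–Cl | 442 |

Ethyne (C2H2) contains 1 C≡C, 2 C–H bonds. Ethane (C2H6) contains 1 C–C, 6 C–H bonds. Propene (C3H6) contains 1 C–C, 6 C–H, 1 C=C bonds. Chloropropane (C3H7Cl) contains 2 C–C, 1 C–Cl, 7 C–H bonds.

Reaction 1:
  Bonds broken (reactants):
    C≡C: 1 × 848 = 848
    C–H: 2 × 405 = 810
    H–H: 2 × 429 = 858
    Σ(broken) = 2516 kJ
  Bonds formed (products):
    C–C: 1 × 341 = 341
    C–H: 6 × 405 = 2430
    Σ(formed) = 2771 kJ
  ΔH_1 = 2516 − 2771 = −255 kJ
Reaction 2:
  Bonds broken (reactants):
    C–C: 1 × 341 = 341
    C–H: 6 × 405 = 2430
    C=C: 1 × 600 = 600
    H–Cl: 1 × 442 = 442
    Σ(broken) = 3813 kJ
  Bonds formed (products):
    C–C: 2 × 341 = 682
    C–Cl: 1 × 323 = 323
    C–H: 7 × 405 = 2835
    Σ(formed) = 3840 kJ
  ΔH_2 = 3813 − 3840 = −27 kJ
ΔH_1 − ΔH_2 = −228 kJ, so reaction 1 has the more negative ΔH; |ΔH_1 − ΔH_2| = 228 kJ.

Reaction 1, by 228 kJ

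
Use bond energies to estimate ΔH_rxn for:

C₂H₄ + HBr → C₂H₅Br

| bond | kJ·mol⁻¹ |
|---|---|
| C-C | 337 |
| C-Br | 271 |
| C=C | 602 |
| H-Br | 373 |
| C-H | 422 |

ΔH ≈ −55 kJ

Bonds broken (reactants):
  C-H: 4 × 422 = 1688
  C=C: 1 × 602 = 602
  H-Br: 1 × 373 = 373
  Σ(broken) = 2663 kJ
Bonds formed (products):
  C-Br: 1 × 271 = 271
  C-C: 1 × 337 = 337
  C-H: 5 × 422 = 2110
  Σ(formed) = 2718 kJ
ΔH = Σ(broken) − Σ(formed) = 2663 − 2718 = −55 kJ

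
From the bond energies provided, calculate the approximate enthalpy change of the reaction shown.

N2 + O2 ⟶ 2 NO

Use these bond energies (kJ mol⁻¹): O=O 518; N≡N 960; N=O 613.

ΔH ≈ +252 kJ

Bonds broken (reactants):
  N≡N: 1 × 960 = 960
  O=O: 1 × 518 = 518
  Σ(broken) = 1478 kJ
Bonds formed (products):
  N=O: 2 × 613 = 1226
  Σ(formed) = 1226 kJ
ΔH = Σ(broken) − Σ(formed) = 1478 − 1226 = +252 kJ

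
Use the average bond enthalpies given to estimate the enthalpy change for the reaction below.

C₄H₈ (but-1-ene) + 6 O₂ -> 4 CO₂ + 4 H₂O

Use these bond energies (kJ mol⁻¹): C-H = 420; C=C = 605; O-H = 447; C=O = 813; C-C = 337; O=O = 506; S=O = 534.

ΔH ≈ −2405 kJ

Bonds broken (reactants):
  C-C: 2 × 337 = 674
  C-H: 8 × 420 = 3360
  C=C: 1 × 605 = 605
  O=O: 6 × 506 = 3036
  Σ(broken) = 7675 kJ
Bonds formed (products):
  C=O: 8 × 813 = 6504
  O-H: 8 × 447 = 3576
  Σ(formed) = 10080 kJ
ΔH = Σ(broken) − Σ(formed) = 7675 − 10080 = −2405 kJ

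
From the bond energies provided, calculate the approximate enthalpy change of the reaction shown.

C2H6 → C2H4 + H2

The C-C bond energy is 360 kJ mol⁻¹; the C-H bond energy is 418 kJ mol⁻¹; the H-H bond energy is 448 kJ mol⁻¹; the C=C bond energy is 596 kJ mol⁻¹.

Bonds broken (reactants):
  C-C: 1 × 360 = 360
  C-H: 6 × 418 = 2508
  Σ(broken) = 2868 kJ
Bonds formed (products):
  C-H: 4 × 418 = 1672
  C=C: 1 × 596 = 596
  H-H: 1 × 448 = 448
  Σ(formed) = 2716 kJ
ΔH = Σ(broken) − Σ(formed) = 2868 − 2716 = +152 kJ

ΔH ≈ +152 kJ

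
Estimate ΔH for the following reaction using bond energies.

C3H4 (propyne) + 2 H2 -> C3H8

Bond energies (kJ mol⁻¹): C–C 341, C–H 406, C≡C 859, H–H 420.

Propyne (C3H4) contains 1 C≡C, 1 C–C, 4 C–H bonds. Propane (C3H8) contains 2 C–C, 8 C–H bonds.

ΔH ≈ −266 kJ

Bonds broken (reactants):
  C≡C: 1 × 859 = 859
  C–C: 1 × 341 = 341
  C–H: 4 × 406 = 1624
  H–H: 2 × 420 = 840
  Σ(broken) = 3664 kJ
Bonds formed (products):
  C–C: 2 × 341 = 682
  C–H: 8 × 406 = 3248
  Σ(formed) = 3930 kJ
ΔH = Σ(broken) − Σ(formed) = 3664 − 3930 = −266 kJ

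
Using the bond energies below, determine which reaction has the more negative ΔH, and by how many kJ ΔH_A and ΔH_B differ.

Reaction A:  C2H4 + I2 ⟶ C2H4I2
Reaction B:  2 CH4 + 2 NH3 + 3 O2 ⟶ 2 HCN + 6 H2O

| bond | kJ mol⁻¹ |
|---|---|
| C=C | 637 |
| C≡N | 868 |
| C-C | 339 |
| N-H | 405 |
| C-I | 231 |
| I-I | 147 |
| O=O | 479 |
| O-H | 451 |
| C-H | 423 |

Reaction A:
  Bonds broken (reactants):
    C-H: 4 × 423 = 1692
    C=C: 1 × 637 = 637
    I-I: 1 × 147 = 147
    Σ(broken) = 2476 kJ
  Bonds formed (products):
    C-C: 1 × 339 = 339
    C-H: 4 × 423 = 1692
    C-I: 2 × 231 = 462
    Σ(formed) = 2493 kJ
  ΔH_A = 2476 − 2493 = −17 kJ
Reaction B:
  Bonds broken (reactants):
    C-H: 8 × 423 = 3384
    N-H: 6 × 405 = 2430
    O=O: 3 × 479 = 1437
    Σ(broken) = 7251 kJ
  Bonds formed (products):
    C≡N: 2 × 868 = 1736
    C-H: 2 × 423 = 846
    O-H: 12 × 451 = 5412
    Σ(formed) = 7994 kJ
  ΔH_B = 7251 − 7994 = −743 kJ
ΔH_A − ΔH_B = +726 kJ, so reaction B has the more negative ΔH; |ΔH_A − ΔH_B| = 726 kJ.

Reaction B, by 726 kJ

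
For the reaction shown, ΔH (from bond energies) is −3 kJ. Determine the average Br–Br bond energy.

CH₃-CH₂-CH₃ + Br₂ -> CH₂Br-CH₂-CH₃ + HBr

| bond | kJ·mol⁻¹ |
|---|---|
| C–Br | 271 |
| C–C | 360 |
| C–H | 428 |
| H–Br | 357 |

D(Br–Br) ≈ 197 kJ/mol

Let D be the Br–Br bond energy.
Σ(broken) = 1×D + 2×360 + 8×428 = 4144 + D
Σ(formed) = 1×271 + 2×360 + 7×428 + 1×357 = 4344
ΔH = Σ(broken) − Σ(formed) = (4144 + D) − (4344) = −200 + D
Setting this equal to −3 kJ gives D = 197 kJ/mol.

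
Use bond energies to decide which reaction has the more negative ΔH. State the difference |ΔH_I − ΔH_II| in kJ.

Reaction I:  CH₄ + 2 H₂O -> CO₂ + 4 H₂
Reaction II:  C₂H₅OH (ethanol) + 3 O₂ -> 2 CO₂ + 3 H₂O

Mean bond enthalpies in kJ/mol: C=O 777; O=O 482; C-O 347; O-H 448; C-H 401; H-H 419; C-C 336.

Reaction I:
  Bonds broken (reactants):
    C-H: 4 × 401 = 1604
    O-H: 4 × 448 = 1792
    Σ(broken) = 3396 kJ
  Bonds formed (products):
    C=O: 2 × 777 = 1554
    H-H: 4 × 419 = 1676
    Σ(formed) = 3230 kJ
  ΔH_I = 3396 − 3230 = +166 kJ
Reaction II:
  Bonds broken (reactants):
    C-C: 1 × 336 = 336
    C-H: 5 × 401 = 2005
    C-O: 1 × 347 = 347
    O-H: 1 × 448 = 448
    O=O: 3 × 482 = 1446
    Σ(broken) = 4582 kJ
  Bonds formed (products):
    C=O: 4 × 777 = 3108
    O-H: 6 × 448 = 2688
    Σ(formed) = 5796 kJ
  ΔH_II = 4582 − 5796 = −1214 kJ
ΔH_I − ΔH_II = +1380 kJ, so reaction II has the more negative ΔH; |ΔH_I − ΔH_II| = 1380 kJ.

Reaction II, by 1380 kJ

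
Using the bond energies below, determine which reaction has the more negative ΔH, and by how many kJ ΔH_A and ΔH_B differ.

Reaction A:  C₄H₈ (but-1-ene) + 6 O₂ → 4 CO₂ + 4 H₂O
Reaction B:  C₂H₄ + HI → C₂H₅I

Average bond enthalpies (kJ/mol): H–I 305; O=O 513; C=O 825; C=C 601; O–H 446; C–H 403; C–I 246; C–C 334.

Reaction A, by 2520 kJ

Reaction A:
  Bonds broken (reactants):
    C–C: 2 × 334 = 668
    C–H: 8 × 403 = 3224
    C=C: 1 × 601 = 601
    O=O: 6 × 513 = 3078
    Σ(broken) = 7571 kJ
  Bonds formed (products):
    C=O: 8 × 825 = 6600
    O–H: 8 × 446 = 3568
    Σ(formed) = 10168 kJ
  ΔH_A = 7571 − 10168 = −2597 kJ
Reaction B:
  Bonds broken (reactants):
    C–H: 4 × 403 = 1612
    C=C: 1 × 601 = 601
    H–I: 1 × 305 = 305
    Σ(broken) = 2518 kJ
  Bonds formed (products):
    C–C: 1 × 334 = 334
    C–H: 5 × 403 = 2015
    C–I: 1 × 246 = 246
    Σ(formed) = 2595 kJ
  ΔH_B = 2518 − 2595 = −77 kJ
ΔH_A − ΔH_B = −2520 kJ, so reaction A has the more negative ΔH; |ΔH_A − ΔH_B| = 2520 kJ.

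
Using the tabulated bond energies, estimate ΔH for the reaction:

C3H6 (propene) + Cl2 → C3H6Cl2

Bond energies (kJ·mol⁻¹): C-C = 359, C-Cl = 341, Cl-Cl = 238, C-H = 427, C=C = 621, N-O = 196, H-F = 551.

Bonds broken (reactants):
  C-C: 1 × 359 = 359
  C-H: 6 × 427 = 2562
  C=C: 1 × 621 = 621
  Cl-Cl: 1 × 238 = 238
  Σ(broken) = 3780 kJ
Bonds formed (products):
  C-C: 2 × 359 = 718
  C-Cl: 2 × 341 = 682
  C-H: 6 × 427 = 2562
  Σ(formed) = 3962 kJ
ΔH = Σ(broken) − Σ(formed) = 3780 − 3962 = −182 kJ

ΔH ≈ −182 kJ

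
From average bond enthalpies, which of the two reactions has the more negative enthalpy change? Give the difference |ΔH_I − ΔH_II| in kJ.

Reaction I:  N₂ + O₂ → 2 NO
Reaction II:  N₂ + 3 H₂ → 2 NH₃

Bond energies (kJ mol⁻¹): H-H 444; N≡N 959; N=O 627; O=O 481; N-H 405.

Reaction I:
  Bonds broken (reactants):
    N≡N: 1 × 959 = 959
    O=O: 1 × 481 = 481
    Σ(broken) = 1440 kJ
  Bonds formed (products):
    N=O: 2 × 627 = 1254
    Σ(formed) = 1254 kJ
  ΔH_I = 1440 − 1254 = +186 kJ
Reaction II:
  Bonds broken (reactants):
    H-H: 3 × 444 = 1332
    N≡N: 1 × 959 = 959
    Σ(broken) = 2291 kJ
  Bonds formed (products):
    N-H: 6 × 405 = 2430
    Σ(formed) = 2430 kJ
  ΔH_II = 2291 − 2430 = −139 kJ
ΔH_I − ΔH_II = +325 kJ, so reaction II has the more negative ΔH; |ΔH_I − ΔH_II| = 325 kJ.

Reaction II, by 325 kJ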